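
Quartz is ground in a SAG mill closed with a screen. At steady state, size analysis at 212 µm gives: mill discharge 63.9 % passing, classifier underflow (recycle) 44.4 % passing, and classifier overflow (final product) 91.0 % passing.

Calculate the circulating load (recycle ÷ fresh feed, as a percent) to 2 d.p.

Two-product formula at 212 µm:
(1+r)d = ru + o → r = (o−d)/(d−u)
r = (91.0 − 63.9)/(63.9 − 44.4) = 27.1/19.5 = 1.3897
CL = 100·r = 138.97 %

CL = 138.97 %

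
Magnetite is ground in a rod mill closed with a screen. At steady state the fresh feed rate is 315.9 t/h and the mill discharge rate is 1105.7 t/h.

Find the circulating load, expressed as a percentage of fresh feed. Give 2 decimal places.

CL = 250.02 %

Mill node: discharge = fresh + recycle.
R = M − F = 1105.7 − 315.9 = 789.8 t/h
CL = 100·R/F = 100·789.8/315.9 = 250.02 %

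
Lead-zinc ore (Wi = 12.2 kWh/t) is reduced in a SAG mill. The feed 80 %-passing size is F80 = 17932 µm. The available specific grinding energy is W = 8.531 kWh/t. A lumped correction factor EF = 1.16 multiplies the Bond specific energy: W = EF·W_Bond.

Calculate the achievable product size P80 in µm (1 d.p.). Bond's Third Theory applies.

W = 10 Wi (1/√P80 − 1/√F80)  [Bond]
W_Bond = W / EF = 8.531 / 1.16 = 7.3543 kWh/t
⇒ 1/√P80 = W_Bond/(10·Wi) + 1/√F80
  = 7.3543/(10·12.2) + 1/√17932 = 0.060281 + 0.007468 = 0.067749
P80 = (1/0.067749)² = 14.7604² = 217.87 µm

P80 = 217.9 µm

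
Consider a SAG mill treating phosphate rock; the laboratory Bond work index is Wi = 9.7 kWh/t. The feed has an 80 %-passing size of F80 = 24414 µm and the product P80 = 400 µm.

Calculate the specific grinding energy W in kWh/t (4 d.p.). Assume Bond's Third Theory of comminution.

W = 10 Wi (P80^-0.5 − F80^-0.5)
1/√400 = 0.050000;  1/√24414 = 0.006400
W = 10·9.7·(0.050000 − 0.006400) = 4.2292 kWh/t

W = 4.2292 kWh/t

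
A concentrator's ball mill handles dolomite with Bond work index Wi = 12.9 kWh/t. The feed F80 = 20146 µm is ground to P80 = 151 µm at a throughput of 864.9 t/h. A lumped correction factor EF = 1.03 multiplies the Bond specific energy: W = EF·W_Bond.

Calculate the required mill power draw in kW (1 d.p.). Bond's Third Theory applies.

P = 8542.3 kW

W = 10 Wi (P80^-0.5 − F80^-0.5)
W = 10·12.9·(1/√151 − 1/√20146) = 10·12.9·(0.074333) = 9.5890 kWh/t
Apply correction: 9.5890 × 1.03 = 9.8767 kWh/t
P_mill = W·ṁ = 9.8767·864.9 = 8542.3 kW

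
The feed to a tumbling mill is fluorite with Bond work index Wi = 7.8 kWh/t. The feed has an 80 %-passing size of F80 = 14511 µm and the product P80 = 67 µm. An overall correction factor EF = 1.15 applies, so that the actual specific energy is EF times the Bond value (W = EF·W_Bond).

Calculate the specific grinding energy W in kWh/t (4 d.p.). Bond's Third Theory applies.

W = 10.2140 kWh/t

W = 10·Wi·(P80^(-½) − F80^(-½))
1/√67 = 0.122169;  1/√14511 = 0.008301
W = 10·7.8·(0.122169 − 0.008301) = 8.8817 kWh/t
W_actual = 1.15 × 8.8817 = 10.2140 kWh/t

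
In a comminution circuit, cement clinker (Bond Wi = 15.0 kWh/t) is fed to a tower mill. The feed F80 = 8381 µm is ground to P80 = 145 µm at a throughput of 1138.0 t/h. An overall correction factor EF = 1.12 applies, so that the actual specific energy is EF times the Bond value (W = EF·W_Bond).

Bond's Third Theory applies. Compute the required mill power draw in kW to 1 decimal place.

W = 10·Wi·[P80^(−½) − F80^(−½)]
W = 10·15.0·(1/√145 − 1/√8381) = 10·15.0·(0.072122) = 10.8183 kWh/t
Corrected W = EF·W_Bond = 1.12·10.8183 = 12.1165 kWh/t
Mill draw = 12.1165 × 1138.0 = 13788.6 kW

P = 13788.6 kW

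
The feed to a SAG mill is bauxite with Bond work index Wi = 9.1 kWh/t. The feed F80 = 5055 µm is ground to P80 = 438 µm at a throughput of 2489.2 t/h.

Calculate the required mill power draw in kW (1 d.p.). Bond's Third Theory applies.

P = 7637.4 kW

Bond:  W = 10 Wi (1/√P − 1/√F)
W = 10·9.1·(1/√438 − 1/√5055) = 10·9.1·(0.033717) = 3.0682 kWh/t
P_mill = W·ṁ = 3.0682·2489.2 = 7637.4 kW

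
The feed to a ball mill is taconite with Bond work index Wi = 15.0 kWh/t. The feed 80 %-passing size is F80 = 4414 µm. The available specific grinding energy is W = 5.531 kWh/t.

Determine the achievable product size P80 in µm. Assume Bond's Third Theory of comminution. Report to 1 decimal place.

P80 = 370.9 µm

W = 10 Wi (1/√P80 − 1/√F80)  [Bond]
P80^-0.5 = F80^-0.5 + W/(10 Wi)
  = 5.5310/(10·15.0) + 1/√4414 = 0.036873 + 0.015052 = 0.051925
P80 = (1/0.051925)² = 19.2586² = 370.89 µm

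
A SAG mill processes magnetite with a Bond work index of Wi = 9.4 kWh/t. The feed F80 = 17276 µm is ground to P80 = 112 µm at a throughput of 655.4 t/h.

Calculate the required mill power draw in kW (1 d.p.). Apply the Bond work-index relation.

P = 5352.7 kW

W_Bond = 10·Wi·(1/√P₈₀ − 1/√F₈₀)
W = 10·9.4·(1/√112 − 1/√17276) = 10·9.4·(0.086883) = 8.1670 kWh/t
P = W·T = 8.1670·655.4 = 5352.7 kW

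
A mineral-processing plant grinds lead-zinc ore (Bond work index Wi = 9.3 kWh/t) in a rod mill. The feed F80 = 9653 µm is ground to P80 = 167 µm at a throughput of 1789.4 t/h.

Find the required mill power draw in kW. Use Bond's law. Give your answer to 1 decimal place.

W = 10 Wi (1/√P80 − 1/√F80)  [Bond]
W = 10·9.3·(1/√167 − 1/√9653) = 10·9.3·(0.067204) = 6.2500 kWh/t
Mill draw = 6.2500 × 1789.4 = 11183.7 kW

P = 11183.7 kW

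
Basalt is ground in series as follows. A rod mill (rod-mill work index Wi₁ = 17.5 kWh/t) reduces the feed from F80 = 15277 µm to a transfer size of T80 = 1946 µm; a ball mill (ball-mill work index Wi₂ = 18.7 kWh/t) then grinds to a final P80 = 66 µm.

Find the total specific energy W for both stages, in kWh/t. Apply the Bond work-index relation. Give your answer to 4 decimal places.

W = 21.3302 kWh/t

Bond: W = 10·Wi·(1/√P80 − 1/√F80)
Stage 1 (15277→1946 µm, Wi₁=17.5): W₁ = 10·17.5·(0.022669 − 0.008091) = 2.5512 kWh/t
Stage 2 (1946→66 µm, Wi₂=18.7): W₂ = 10·18.7·(0.123091 − 0.022669) = 18.7790 kWh/t
W = W₁ + W₂ = 2.5512 + 18.7790 = 21.3302 kWh/t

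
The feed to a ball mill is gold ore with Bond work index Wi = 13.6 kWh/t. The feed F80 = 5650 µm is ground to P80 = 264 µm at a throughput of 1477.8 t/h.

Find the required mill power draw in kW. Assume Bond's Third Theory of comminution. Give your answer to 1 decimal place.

W = 10·Wi·(P80^(-½) − F80^(-½))
W = 10·13.6·(1/√264 − 1/√5650) = 10·13.6·(0.048242) = 6.5609 kWh/t
Power = W × throughput = 6.5609 kWh/t × 1477.8 t/h = 9695.7 kW

P = 9695.7 kW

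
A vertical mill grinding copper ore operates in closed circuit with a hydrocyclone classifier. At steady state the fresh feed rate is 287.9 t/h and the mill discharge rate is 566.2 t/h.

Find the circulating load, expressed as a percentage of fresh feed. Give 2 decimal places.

Mill node: discharge = fresh + recycle.
R = M − F = 566.2 − 287.9 = 278.3 t/h
CL = 100·R/F = 100·278.3/287.9 = 96.67 %

CL = 96.67 %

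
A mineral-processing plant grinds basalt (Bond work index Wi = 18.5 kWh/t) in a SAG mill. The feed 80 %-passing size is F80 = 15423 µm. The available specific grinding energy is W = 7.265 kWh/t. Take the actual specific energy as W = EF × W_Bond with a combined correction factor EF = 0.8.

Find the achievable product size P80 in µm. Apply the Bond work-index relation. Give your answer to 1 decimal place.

P80 = 306.3 µm

W_Bond = 10·Wi·(1/√P₈₀ − 1/√F₈₀)
W_Bond = W / EF = 7.265 / 0.8 = 9.0812 kWh/t
⇒ 1/√P80 = W_Bond/(10·Wi) + 1/√F80
  = 9.0812/(10·18.5) + 1/√15423 = 0.049088 + 0.008052 = 0.057140
P80 = (1/0.057140)² = 17.5009² = 306.28 µm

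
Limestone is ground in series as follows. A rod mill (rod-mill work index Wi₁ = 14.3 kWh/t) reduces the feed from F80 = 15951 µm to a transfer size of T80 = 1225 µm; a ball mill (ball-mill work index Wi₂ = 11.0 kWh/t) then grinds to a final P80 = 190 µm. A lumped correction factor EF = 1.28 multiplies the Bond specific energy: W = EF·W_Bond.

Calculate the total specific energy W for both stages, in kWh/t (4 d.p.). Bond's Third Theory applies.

Bond:  W = 10 Wi (1/√P − 1/√F)
Stage 1 (15951→1225 µm, Wi₁=14.3): W₁ = 10·14.3·(0.028571 − 0.007918) = 2.9535 kWh/t
Stage 2 (1225→190 µm, Wi₂=11.0): W₂ = 10·11.0·(0.072548 − 0.028571) = 4.8374 kWh/t
W = W₁ + W₂ = 2.9535 + 4.8374 = 7.7908 kWh/t
W_actual = 1.28 × 7.7908 = 9.9723 kWh/t

W = 9.9723 kWh/t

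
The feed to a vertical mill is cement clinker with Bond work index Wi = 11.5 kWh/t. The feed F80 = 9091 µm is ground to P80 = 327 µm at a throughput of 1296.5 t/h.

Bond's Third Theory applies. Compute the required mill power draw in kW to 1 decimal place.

W = 10·Wi·(P80^(-½) − F80^(-½))
W = 10·11.5·(1/√327 − 1/√9091) = 10·11.5·(0.044812) = 5.1534 kWh/t
P_mill = W·ṁ = 5.1534·1296.5 = 6681.4 kW

P = 6681.4 kW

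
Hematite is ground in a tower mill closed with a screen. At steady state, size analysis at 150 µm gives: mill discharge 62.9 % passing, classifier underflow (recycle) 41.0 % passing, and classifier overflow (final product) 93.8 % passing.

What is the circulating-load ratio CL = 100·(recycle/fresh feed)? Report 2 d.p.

CL = 141.10 %

Let r = R/F. Size balance at 150 µm:
d + r·d = r·u + o → r(d−u) = o−d
r = (93.8 − 62.9)/(62.9 − 41.0) = 30.9/21.9 = 1.4110
CL = 100·r = 141.10 %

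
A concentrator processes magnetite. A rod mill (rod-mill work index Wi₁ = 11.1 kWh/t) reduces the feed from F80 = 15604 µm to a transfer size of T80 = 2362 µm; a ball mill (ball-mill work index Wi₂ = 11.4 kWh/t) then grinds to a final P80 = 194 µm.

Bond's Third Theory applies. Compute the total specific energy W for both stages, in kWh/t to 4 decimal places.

W = 7.2344 kWh/t

W = 10 Wi (1/√P80 − 1/√F80)  [Bond]
Stage 1 (15604→2362 µm, Wi₁=11.1): W₁ = 10·11.1·(0.020576 − 0.008005) = 1.3953 kWh/t
Stage 2 (2362→194 µm, Wi₂=11.4): W₂ = 10·11.4·(0.071796 − 0.020576) = 5.8391 kWh/t
W = W₁ + W₂ = 1.3953 + 5.8391 = 7.2344 kWh/t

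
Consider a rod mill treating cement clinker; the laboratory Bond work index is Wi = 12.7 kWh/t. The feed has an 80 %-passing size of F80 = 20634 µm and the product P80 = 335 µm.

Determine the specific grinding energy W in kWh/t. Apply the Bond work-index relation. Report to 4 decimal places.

W = 6.0546 kWh/t

Bond: W = 10·Wi·(1/√P80 − 1/√F80)
1/√335 = 0.054636;  1/√20634 = 0.006962
W = 10·12.7·(0.054636 − 0.006962) = 6.0546 kWh/t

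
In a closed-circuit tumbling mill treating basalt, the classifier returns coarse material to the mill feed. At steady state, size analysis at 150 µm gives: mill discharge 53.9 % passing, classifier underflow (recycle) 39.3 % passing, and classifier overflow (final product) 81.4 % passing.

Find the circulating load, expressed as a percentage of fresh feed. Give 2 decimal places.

CL = 188.36 %

Two-product formula at 150 µm:
(1+r)·d = r·u + o ⇒ r = (o−d)/(d−u)
r = (81.4 − 53.9)/(53.9 − 39.3) = 27.5/14.6 = 1.8836
CL = 100·r = 188.36 %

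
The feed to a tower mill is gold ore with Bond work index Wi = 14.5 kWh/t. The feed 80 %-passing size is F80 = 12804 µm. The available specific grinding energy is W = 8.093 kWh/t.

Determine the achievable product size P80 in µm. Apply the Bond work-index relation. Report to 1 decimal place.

Bond:  W = 10 Wi (1/√P − 1/√F)
⇒ 1/√P80 = W/(10·Wi) + 1/√F80
  = 8.0930/(10·14.5) + 1/√12804 = 0.055814 + 0.008837 = 0.064651
P80 = (1/0.064651)² = 15.4676² = 239.25 µm

P80 = 239.2 µm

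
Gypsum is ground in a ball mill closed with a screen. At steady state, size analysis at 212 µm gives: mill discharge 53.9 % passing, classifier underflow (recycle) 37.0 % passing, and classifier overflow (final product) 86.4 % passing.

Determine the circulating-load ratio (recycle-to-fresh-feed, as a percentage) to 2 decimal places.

CL = 192.31 %

Two-product formula at 212 µm:
r = (o − d)/(d − u)
r = (86.4 − 53.9)/(53.9 − 37.0) = 32.5/16.9 = 1.9231
CL = 100·r = 192.31 %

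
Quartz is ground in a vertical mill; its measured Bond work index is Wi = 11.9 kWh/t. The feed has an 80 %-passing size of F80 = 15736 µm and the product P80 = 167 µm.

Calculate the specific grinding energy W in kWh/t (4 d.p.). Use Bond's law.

W = 10·Wi·[P80^(−½) − F80^(−½)]
1/√167 = 0.077382;  1/√15736 = 0.007972
W = 10·11.9·(0.077382 − 0.007972) = 8.2599 kWh/t

W = 8.2599 kWh/t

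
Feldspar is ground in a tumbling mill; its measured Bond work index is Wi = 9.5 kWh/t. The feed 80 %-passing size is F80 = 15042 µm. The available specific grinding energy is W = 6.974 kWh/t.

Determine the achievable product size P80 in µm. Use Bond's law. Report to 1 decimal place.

Bond: W = 10·Wi·(1/√P80 − 1/√F80)
1/√P80 = 1/√F80 + W/(10·Wi)
  = 6.9740/(10·9.5) + 1/√15042 = 0.073411 + 0.008154 = 0.081564
P80 = (1/0.081564)² = 12.2603² = 150.31 µm

P80 = 150.3 µm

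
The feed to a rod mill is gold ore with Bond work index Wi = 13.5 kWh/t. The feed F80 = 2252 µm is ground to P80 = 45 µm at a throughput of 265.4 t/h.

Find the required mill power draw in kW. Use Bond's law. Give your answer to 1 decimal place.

Bond: W = 10·Wi·(1/√P80 − 1/√F80)
W = 10·13.5·(1/√45 − 1/√2252) = 10·13.5·(0.127999) = 17.2798 kWh/t
Mill draw = 17.2798 × 265.4 = 4586.1 kW

P = 4586.1 kW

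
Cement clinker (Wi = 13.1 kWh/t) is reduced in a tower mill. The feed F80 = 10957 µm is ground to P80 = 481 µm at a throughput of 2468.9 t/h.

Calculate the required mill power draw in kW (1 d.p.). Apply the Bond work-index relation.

W = 10·Wi·(P80^(-½) − F80^(-½))
W = 10·13.1·(1/√481 − 1/√10957) = 10·13.1·(0.036043) = 4.7216 kWh/t
P_mill = W·ṁ = 4.7216·2468.9 = 11657.2 kW

P = 11657.2 kW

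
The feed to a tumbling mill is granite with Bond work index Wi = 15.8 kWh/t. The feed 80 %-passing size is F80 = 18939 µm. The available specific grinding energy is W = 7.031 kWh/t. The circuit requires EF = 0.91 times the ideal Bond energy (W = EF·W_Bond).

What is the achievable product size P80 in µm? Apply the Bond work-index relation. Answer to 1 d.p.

W = 10 Wi (1/√P80 − 1/√F80)  [Bond]
W_Bond = W / EF = 7.031 / 0.91 = 7.7264 kWh/t
P80^(−½) = W_Bond/(10 Wi) + F80^(−½)
  = 7.7264/(10·15.8) + 1/√18939 = 0.048901 + 0.007266 = 0.056168
P80 = (1/0.056168)² = 17.8039² = 316.98 µm

P80 = 317.0 µm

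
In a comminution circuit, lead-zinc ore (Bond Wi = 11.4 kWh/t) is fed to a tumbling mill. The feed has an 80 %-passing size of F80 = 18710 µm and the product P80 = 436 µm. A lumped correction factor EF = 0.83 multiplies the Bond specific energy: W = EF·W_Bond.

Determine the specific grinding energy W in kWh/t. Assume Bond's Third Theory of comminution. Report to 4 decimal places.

W = 3.8397 kWh/t

W = 10 Wi / √P80 − 10 Wi / √F80
1/√436 = 0.047891;  1/√18710 = 0.007311
W = 10·11.4·(0.047891 − 0.007311) = 4.6262 kWh/t
W_actual = 0.83 × 4.6262 = 3.8397 kWh/t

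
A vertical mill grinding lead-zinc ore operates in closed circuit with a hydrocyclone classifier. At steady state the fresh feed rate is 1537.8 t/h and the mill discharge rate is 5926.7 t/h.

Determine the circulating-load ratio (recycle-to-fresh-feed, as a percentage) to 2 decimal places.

M = F + R at steady state, so:
R = M − F = 5926.7 − 1537.8 = 4388.9 t/h
CL = 100·R/F = 100·4388.9/1537.8 = 285.40 %

CL = 285.40 %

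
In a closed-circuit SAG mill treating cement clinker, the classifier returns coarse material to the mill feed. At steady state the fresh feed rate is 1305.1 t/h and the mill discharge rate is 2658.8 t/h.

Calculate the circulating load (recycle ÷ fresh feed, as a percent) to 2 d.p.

Mill node: discharge = fresh + recycle.
R = M − F = 2658.8 − 1305.1 = 1353.7 t/h
CL = 100·R/F = 100·1353.7/1305.1 = 103.72 %

CL = 103.72 %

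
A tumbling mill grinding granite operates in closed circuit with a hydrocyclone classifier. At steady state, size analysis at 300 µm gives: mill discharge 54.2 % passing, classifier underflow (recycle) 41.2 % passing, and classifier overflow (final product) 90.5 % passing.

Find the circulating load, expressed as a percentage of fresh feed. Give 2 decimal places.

Mass balance on the −300 µm fraction:
(1+r)·d = r·u + o ⇒ r = (o−d)/(d−u)
r = (90.5 − 54.2)/(54.2 − 41.2) = 36.3/13.0 = 2.7923
CL = 100·r = 279.23 %

CL = 279.23 %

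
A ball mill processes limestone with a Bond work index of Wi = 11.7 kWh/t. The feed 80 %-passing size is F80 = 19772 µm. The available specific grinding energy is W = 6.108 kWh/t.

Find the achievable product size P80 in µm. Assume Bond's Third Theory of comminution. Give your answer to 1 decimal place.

P80 = 284.2 µm

Bond:  W = 10 Wi (1/√P − 1/√F)
⇒ 1/√P80 = W/(10·Wi) + 1/√F80
  = 6.1080/(10·11.7) + 1/√19772 = 0.052205 + 0.007112 = 0.059317
P80 = (1/0.059317)² = 16.8586² = 284.21 µm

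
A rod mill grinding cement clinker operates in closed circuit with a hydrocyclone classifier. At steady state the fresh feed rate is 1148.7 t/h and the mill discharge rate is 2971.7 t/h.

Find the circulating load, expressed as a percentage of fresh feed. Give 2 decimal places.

CL = 158.70 %

M = F + R at steady state, so:
R = M − F = 2971.7 − 1148.7 = 1823.0 t/h
CL = 100·R/F = 100·1823.0/1148.7 = 158.70 %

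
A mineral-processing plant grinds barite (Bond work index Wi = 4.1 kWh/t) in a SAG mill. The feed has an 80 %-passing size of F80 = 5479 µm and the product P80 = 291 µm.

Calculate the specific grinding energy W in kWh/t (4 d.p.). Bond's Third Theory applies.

W = 1.8496 kWh/t

W = 10·Wi·[P80^(−½) − F80^(−½)]
1/√291 = 0.058621;  1/√5479 = 0.013510
W = 10·4.1·(0.058621 − 0.013510) = 1.8496 kWh/t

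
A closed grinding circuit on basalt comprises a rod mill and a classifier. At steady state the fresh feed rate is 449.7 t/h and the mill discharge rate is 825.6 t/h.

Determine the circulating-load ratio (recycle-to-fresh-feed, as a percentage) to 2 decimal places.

CL = 83.59 %

Mill node: discharge = fresh + recycle.
R = M − F = 825.6 − 449.7 = 375.9 t/h
CL = 100·R/F = 100·375.9/449.7 = 83.59 %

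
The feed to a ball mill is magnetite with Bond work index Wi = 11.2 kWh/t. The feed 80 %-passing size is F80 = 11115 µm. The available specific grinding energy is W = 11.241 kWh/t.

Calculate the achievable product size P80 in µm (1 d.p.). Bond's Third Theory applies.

P80 = 82.9 µm

Bond: W = 10·Wi·(1/√P80 − 1/√F80)
⇒ 1/√P80 = W/(10·Wi) + 1/√F80
  = 11.2410/(10·11.2) + 1/√11115 = 0.100366 + 0.009485 = 0.109851
P80 = (1/0.109851)² = 9.1032² = 82.87 µm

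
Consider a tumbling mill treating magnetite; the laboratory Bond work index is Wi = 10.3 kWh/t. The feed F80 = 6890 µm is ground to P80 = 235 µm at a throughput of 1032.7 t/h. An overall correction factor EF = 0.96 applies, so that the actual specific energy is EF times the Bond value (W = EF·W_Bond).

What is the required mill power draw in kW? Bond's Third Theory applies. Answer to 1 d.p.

P = 5430.9 kW

W_Bond = 10·Wi·(1/√P₈₀ − 1/√F₈₀)
W = 10·10.3·(1/√235 − 1/√6890) = 10·10.3·(0.053185) = 5.4781 kWh/t
Apply correction: 5.4781 × 0.96 = 5.2590 kWh/t
Mill draw = 5.2590 × 1032.7 = 5430.9 kW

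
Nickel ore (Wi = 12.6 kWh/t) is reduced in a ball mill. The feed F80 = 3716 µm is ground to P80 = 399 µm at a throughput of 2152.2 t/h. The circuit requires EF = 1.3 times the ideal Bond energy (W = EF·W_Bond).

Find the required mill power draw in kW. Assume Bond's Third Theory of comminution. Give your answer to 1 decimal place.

P = 11865.5 kW

W_Bond = 10·Wi·(1/√P₈₀ − 1/√F₈₀)
W = 10·12.6·(1/√399 − 1/√3716) = 10·12.6·(0.033658) = 4.2409 kWh/t
Corrected W = EF·W_Bond = 1.3·4.2409 = 5.5132 kWh/t
Power = W × throughput = 5.5132 kWh/t × 2152.2 t/h = 11865.5 kW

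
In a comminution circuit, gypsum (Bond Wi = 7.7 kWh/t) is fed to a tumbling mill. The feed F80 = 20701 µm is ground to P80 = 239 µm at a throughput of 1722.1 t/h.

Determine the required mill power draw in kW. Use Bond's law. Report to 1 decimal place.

Bond:  W = 10 Wi (1/√P − 1/√F)
W = 10·7.7·(1/√239 − 1/√20701) = 10·7.7·(0.057734) = 4.4455 kWh/t
P = W·T = 4.4455·1722.1 = 7655.7 kW

P = 7655.7 kW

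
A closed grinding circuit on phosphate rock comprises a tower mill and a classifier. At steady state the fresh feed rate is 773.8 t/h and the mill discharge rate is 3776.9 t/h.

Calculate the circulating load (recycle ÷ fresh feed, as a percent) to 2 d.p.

CL = 388.10 %

Discharge = new feed + return, hence
R = M − F = 3776.9 − 773.8 = 3003.1 t/h
CL = 100·R/F = 100·3003.1/773.8 = 388.10 %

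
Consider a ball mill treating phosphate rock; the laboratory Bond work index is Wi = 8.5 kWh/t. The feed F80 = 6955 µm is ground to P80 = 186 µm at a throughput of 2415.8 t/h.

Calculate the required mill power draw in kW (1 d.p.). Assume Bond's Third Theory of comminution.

Bond: W = 10·Wi·(1/√P80 − 1/√F80)
W = 10·8.5·(1/√186 − 1/√6955) = 10·8.5·(0.061333) = 5.2133 kWh/t
Mill draw = 5.2133 × 2415.8 = 12594.2 kW

P = 12594.2 kW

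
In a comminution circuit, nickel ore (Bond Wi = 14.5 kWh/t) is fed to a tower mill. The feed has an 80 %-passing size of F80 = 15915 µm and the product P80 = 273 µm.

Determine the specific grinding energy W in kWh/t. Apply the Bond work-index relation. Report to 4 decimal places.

W = 10·Wi·[P80^(−½) − F80^(−½)]
1/√273 = 0.060523;  1/√15915 = 0.007927
W = 10·14.5·(0.060523 − 0.007927) = 7.6264 kWh/t

W = 7.6264 kWh/t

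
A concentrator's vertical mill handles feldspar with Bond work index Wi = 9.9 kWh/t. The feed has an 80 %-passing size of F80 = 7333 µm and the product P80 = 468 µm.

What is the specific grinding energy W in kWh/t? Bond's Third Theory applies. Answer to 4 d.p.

W = 10·Wi·(P80^(-½) − F80^(-½))
1/√468 = 0.046225;  1/√7333 = 0.011678
W = 10·9.9·(0.046225 − 0.011678) = 3.4202 kWh/t

W = 3.4202 kWh/t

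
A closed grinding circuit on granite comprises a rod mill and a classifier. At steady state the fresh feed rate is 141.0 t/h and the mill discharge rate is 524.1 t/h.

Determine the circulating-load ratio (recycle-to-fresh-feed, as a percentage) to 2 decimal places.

CL = 271.70 %

Discharge = new feed + return, hence
R = M − F = 524.1 − 141.0 = 383.1 t/h
CL = 100·R/F = 100·383.1/141.0 = 271.70 %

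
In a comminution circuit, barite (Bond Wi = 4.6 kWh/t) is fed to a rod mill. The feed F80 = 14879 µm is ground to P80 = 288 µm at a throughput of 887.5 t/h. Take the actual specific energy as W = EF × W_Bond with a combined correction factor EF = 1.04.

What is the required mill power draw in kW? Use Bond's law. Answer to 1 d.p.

W = 10 Wi (1/√P80 − 1/√F80)  [Bond]
W = 10·4.6·(1/√288 − 1/√14879) = 10·4.6·(0.050727) = 2.3335 kWh/t
Corrected W = EF·W_Bond = 1.04·2.3335 = 2.4268 kWh/t
Mill draw = 2.4268 × 887.5 = 2153.8 kW

P = 2153.8 kW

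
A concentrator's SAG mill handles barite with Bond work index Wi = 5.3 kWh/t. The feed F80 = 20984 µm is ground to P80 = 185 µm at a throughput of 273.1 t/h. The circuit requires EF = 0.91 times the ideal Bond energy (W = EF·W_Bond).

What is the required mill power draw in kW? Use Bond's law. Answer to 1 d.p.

P = 877.5 kW

W = 10 Wi / √P80 − 10 Wi / √F80
W = 10·5.3·(1/√185 − 1/√20984) = 10·5.3·(0.066618) = 3.5308 kWh/t
With EF = 0.91: W = 3.5308·0.91 = 3.2130 kWh/t
P_mill = W·ṁ = 3.2130·273.1 = 877.5 kW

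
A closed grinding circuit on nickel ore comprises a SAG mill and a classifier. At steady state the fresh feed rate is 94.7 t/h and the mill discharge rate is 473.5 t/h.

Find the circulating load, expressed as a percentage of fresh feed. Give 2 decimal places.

Discharge = new feed + return, hence
R = M − F = 473.5 − 94.7 = 378.8 t/h
CL = 100·R/F = 100·378.8/94.7 = 400.00 %

CL = 400.00 %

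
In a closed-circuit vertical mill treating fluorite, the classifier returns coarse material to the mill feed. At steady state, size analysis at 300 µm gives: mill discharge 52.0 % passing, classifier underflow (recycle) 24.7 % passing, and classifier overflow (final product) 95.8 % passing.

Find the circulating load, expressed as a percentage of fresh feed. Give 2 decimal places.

CL = 160.44 %

Mass balance on the −300 µm fraction:
r = (o − d)/(d − u)
r = (95.8 − 52.0)/(52.0 − 24.7) = 43.8/27.3 = 1.6044
CL = 100·r = 160.44 %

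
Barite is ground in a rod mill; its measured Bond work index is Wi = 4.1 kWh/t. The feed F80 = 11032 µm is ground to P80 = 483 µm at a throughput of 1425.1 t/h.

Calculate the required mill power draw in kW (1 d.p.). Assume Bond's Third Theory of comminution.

P = 2102.3 kW

Bond: W = 10·Wi·(1/√P80 − 1/√F80)
W = 10·4.1·(1/√483 − 1/√11032) = 10·4.1·(0.035981) = 1.4752 kWh/t
Mill draw = 1.4752 × 1425.1 = 2102.3 kW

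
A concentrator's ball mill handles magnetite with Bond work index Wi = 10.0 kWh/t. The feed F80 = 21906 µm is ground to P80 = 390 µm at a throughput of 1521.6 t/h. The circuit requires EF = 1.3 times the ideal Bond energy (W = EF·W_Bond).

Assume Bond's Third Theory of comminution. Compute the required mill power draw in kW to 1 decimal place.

W_Bond = 10·Wi·(1/√P₈₀ − 1/√F₈₀)
W = 10·10.0·(1/√390 − 1/√21906) = 10·10.0·(0.043881) = 4.3881 kWh/t
W_actual = 1.3 × 4.3881 = 5.7045 kWh/t
P_mill = W·ṁ = 5.7045·1521.6 = 8679.9 kW

P = 8679.9 kW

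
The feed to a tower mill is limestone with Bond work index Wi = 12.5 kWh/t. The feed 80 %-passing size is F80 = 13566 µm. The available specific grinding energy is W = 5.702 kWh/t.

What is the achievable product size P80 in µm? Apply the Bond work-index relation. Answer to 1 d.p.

W = 10 Wi / √P80 − 10 Wi / √F80
P80^-0.5 = F80^-0.5 + W/(10 Wi)
  = 5.7020/(10·12.5) + 1/√13566 = 0.045616 + 0.008586 = 0.054202
P80 = (1/0.054202)² = 18.4496² = 340.39 µm

P80 = 340.4 µm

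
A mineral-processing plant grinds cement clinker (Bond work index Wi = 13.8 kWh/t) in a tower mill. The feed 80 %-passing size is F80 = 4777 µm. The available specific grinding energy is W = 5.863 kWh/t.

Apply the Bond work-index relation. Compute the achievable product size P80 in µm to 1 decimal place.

P80 = 308.3 µm

W = 10·Wi·[P80^(−½) − F80^(−½)]
P80^-0.5 = F80^-0.5 + W/(10 Wi)
  = 5.8630/(10·13.8) + 1/√4777 = 0.042486 + 0.014468 = 0.056954
P80 = (1/0.056954)² = 17.5580² = 308.28 µm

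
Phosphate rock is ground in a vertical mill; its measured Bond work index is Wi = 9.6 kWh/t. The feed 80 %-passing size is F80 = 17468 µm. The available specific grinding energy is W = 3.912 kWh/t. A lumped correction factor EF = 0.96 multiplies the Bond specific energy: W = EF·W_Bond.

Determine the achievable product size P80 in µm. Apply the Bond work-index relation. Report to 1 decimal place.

P80 = 399.8 µm

W = 10·Wi·[P80^(−½) − F80^(−½)]
W_Bond = W / EF = 3.912 / 0.96 = 4.0750 kWh/t
P80^-0.5 = F80^-0.5 + W_Bond/(10 Wi)
  = 4.0750/(10·9.6) + 1/√17468 = 0.042448 + 0.007566 = 0.050014
P80 = (1/0.050014)² = 19.9944² = 399.77 µm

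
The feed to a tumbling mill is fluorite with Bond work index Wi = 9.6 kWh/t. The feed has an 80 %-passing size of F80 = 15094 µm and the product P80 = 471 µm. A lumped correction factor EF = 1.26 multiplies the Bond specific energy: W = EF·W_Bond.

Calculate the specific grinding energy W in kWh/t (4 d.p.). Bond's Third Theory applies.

W = 4.5890 kWh/t

W = 10 Wi (P80^-0.5 − F80^-0.5)
1/√471 = 0.046078;  1/√15094 = 0.008140
W = 10·9.6·(0.046078 − 0.008140) = 3.6421 kWh/t
Apply correction: 3.6421 × 1.26 = 4.5890 kWh/t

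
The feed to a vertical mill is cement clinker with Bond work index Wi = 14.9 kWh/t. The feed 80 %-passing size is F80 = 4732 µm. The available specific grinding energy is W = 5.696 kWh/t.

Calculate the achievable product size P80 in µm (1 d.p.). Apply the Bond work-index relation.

P80 = 359.2 µm

W = 10·Wi·(P80^(-½) − F80^(-½))
P80^-0.5 = F80^-0.5 + W/(10 Wi)
  = 5.6960/(10·14.9) + 1/√4732 = 0.038228 + 0.014537 = 0.052765
P80 = (1/0.052765)² = 18.9519² = 359.17 µm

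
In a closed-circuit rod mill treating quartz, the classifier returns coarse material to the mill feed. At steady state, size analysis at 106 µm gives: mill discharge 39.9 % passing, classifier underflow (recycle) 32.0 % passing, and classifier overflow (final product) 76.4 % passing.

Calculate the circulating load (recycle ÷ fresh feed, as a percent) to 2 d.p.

CL = 462.03 %

Classifier node, passing 106 µm:
(1+r)·d = r·u + o ⇒ r = (o−d)/(d−u)
r = (76.4 − 39.9)/(39.9 − 32.0) = 36.5/7.9 = 4.6203
CL = 100·r = 462.03 %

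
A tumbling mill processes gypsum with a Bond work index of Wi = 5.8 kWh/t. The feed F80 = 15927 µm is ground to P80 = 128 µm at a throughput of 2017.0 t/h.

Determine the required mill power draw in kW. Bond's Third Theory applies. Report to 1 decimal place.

P = 9413.2 kW

W = 10·Wi·[P80^(−½) − F80^(−½)]
W = 10·5.8·(1/√128 − 1/√15927) = 10·5.8·(0.080465) = 4.6669 kWh/t
Mill draw = 4.6669 × 2017.0 = 9413.2 kW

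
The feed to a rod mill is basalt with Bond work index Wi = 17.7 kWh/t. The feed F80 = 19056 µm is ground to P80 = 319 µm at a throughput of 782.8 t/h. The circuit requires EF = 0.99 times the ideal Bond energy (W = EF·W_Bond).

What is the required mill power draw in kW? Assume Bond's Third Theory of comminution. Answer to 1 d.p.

P = 6686.4 kW

W_Bond = 10·Wi·(1/√P₈₀ − 1/√F₈₀)
W = 10·17.7·(1/√319 − 1/√19056) = 10·17.7·(0.048745) = 8.6279 kWh/t
Corrected W = EF·W_Bond = 0.99·8.6279 = 8.5416 kWh/t
P_mill = W·ṁ = 8.5416·782.8 = 6686.4 kW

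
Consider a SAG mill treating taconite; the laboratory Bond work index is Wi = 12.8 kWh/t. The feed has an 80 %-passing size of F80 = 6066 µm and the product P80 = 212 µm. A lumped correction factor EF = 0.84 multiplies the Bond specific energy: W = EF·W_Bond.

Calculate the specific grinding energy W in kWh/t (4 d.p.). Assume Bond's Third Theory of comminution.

Bond: W = 10·Wi·(1/√P80 − 1/√F80)
1/√212 = 0.068680;  1/√6066 = 0.012840
W = 10·12.8·(0.068680 − 0.012840) = 7.1476 kWh/t
With EF = 0.84: W = 7.1476·0.84 = 6.0040 kWh/t

W = 6.0040 kWh/t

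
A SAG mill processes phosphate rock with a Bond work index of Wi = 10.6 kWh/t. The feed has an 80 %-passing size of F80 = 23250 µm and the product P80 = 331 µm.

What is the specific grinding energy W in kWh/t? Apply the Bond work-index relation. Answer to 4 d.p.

W = 5.1311 kWh/t

W = 10·Wi·[P80^(−½) − F80^(−½)]
1/√331 = 0.054965;  1/√23250 = 0.006558
W = 10·10.6·(0.054965 − 0.006558) = 5.1311 kWh/t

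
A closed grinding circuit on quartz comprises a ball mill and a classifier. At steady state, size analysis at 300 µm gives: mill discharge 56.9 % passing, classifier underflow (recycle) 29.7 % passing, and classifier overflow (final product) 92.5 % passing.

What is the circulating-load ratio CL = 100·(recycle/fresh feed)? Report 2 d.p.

Let r = R/F. Size balance at 300 µm:
r = (o − d)/(d − u)
r = (92.5 − 56.9)/(56.9 − 29.7) = 35.6/27.2 = 1.3088
CL = 100·r = 130.88 %

CL = 130.88 %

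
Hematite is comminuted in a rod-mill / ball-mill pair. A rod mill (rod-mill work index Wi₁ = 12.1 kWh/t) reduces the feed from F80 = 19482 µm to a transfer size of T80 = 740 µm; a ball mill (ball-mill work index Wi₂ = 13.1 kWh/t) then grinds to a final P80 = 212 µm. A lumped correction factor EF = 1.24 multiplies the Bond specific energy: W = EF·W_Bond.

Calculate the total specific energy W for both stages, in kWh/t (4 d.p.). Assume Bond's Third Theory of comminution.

W = 10·Wi·[P80^(−½) − F80^(−½)]
Stage 1 (19482→740 µm, Wi₁=12.1): W₁ = 10·12.1·(0.036761 − 0.007164) = 3.5811 kWh/t
Stage 2 (740→212 µm, Wi₂=13.1): W₂ = 10·13.1·(0.068680 − 0.036761) = 4.1815 kWh/t
W = W₁ + W₂ = 3.5811 + 4.1815 = 7.7626 kWh/t
W_actual = 1.24 × 7.7626 = 9.6256 kWh/t

W = 9.6256 kWh/t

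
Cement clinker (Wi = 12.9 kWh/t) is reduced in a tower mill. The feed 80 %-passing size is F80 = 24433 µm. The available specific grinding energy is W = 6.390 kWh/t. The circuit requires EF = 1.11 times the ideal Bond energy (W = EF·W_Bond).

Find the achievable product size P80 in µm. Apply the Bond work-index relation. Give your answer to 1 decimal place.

W = 10 Wi / √P80 − 10 Wi / √F80
W_Bond = W / EF = 6.390 / 1.11 = 5.7568 kWh/t
P80^-0.5 = F80^-0.5 + W_Bond/(10 Wi)
  = 5.7568/(10·12.9) + 1/√24433 = 0.044626 + 0.006398 = 0.051024
P80 = (1/0.051024)² = 19.5988² = 384.11 µm

P80 = 384.1 µm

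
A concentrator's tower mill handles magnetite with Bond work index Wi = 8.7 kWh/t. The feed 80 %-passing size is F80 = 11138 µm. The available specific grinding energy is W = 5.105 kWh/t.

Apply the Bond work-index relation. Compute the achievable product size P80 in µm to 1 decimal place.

P80 = 215.3 µm

W = 10·Wi·(P80^(-½) − F80^(-½))
P80^(−½) = W/(10 Wi) + F80^(−½)
  = 5.1050/(10·8.7) + 1/√11138 = 0.058678 + 0.009475 = 0.068154
P80 = (1/0.068154)² = 14.6728² = 215.29 µm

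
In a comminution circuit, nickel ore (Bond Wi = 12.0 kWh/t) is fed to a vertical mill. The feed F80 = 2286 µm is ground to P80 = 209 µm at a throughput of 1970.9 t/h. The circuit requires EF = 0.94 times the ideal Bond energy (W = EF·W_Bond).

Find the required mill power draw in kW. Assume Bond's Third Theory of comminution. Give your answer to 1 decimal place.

W_Bond = 10·Wi·(1/√P₈₀ − 1/√F₈₀)
W = 10·12.0·(1/√209 − 1/√2286) = 10·12.0·(0.048256) = 5.7908 kWh/t
Corrected W = EF·W_Bond = 0.94·5.7908 = 5.4433 kWh/t
Power = W × throughput = 5.4433 kWh/t × 1970.9 t/h = 10728.2 kW

P = 10728.2 kW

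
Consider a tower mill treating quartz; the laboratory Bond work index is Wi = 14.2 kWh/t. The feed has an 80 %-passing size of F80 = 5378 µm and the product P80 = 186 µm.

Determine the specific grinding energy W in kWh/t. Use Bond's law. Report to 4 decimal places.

W = 8.4756 kWh/t

W = 10 Wi (1/√P80 − 1/√F80)  [Bond]
1/√186 = 0.073324;  1/√5378 = 0.013636
W = 10·14.2·(0.073324 − 0.013636) = 8.4756 kWh/t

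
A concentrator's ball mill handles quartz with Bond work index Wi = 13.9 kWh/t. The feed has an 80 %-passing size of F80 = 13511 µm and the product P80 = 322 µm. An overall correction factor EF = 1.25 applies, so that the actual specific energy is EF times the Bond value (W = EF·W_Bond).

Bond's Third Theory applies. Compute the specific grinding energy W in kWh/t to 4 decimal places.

W = 10·Wi·[P80^(−½) − F80^(−½)]
1/√322 = 0.055728;  1/√13511 = 0.008603
W = 10·13.9·(0.055728 − 0.008603) = 6.5503 kWh/t
Corrected W = EF·W_Bond = 1.25·6.5503 = 8.1879 kWh/t

W = 8.1879 kWh/t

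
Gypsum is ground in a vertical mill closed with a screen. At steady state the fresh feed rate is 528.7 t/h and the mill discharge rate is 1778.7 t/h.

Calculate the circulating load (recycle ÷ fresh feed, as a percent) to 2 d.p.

Mill node: discharge = fresh + recycle.
R = M − F = 1778.7 − 528.7 = 1250.0 t/h
CL = 100·R/F = 100·1250.0/528.7 = 236.43 %

CL = 236.43 %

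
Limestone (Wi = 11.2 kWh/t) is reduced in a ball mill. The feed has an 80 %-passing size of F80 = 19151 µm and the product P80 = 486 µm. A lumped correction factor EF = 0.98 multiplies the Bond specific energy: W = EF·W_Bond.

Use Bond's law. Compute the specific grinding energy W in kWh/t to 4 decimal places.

W = 4.1857 kWh/t

W = 10·Wi·(P80^(-½) − F80^(-½))
1/√486 = 0.045361;  1/√19151 = 0.007226
W = 10·11.2·(0.045361 − 0.007226) = 4.2711 kWh/t
Apply correction: 4.2711 × 0.98 = 4.1857 kWh/t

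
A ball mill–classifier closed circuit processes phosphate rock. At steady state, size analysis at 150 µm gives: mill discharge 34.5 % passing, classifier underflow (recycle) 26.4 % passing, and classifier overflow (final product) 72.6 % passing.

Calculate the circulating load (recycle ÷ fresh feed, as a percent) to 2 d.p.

CL = 470.37 %

Let r = R/F. Size balance at 150 µm:
Fd + Rd = Ru + Fo ⇒ R/F = (o−d)/(d−u)
r = (72.6 − 34.5)/(34.5 − 26.4) = 38.1/8.1 = 4.7037
CL = 100·r = 470.37 %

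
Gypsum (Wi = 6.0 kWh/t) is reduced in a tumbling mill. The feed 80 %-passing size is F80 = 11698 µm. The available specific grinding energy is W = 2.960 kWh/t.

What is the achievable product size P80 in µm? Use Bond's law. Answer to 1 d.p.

P80 = 291.4 µm

W = 10 Wi (1/√P80 − 1/√F80)  [Bond]
P80^(−½) = W/(10 Wi) + F80^(−½)
  = 2.9600/(10·6.0) + 1/√11698 = 0.049333 + 0.009246 = 0.058579
P80 = (1/0.058579)² = 17.0709² = 291.42 µm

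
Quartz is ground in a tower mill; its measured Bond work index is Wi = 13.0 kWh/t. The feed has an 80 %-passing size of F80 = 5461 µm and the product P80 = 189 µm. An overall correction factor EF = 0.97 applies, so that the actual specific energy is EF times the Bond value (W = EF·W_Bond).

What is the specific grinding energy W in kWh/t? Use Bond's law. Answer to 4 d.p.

W_Bond = 10·Wi·(1/√P₈₀ − 1/√F₈₀)
1/√189 = 0.072739;  1/√5461 = 0.013532
W = 10·13.0·(0.072739 − 0.013532) = 7.6969 kWh/t
With EF = 0.97: W = 7.6969·0.97 = 7.4660 kWh/t

W = 7.4660 kWh/t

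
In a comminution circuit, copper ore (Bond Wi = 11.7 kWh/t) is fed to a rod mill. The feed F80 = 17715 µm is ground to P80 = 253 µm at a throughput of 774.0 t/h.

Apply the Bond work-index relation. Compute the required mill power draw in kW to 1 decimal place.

P = 5012.9 kW

W = 10·Wi·[P80^(−½) − F80^(−½)]
W = 10·11.7·(1/√253 − 1/√17715) = 10·11.7·(0.055356) = 6.4767 kWh/t
P_mill = W·ṁ = 6.4767·774.0 = 5012.9 kW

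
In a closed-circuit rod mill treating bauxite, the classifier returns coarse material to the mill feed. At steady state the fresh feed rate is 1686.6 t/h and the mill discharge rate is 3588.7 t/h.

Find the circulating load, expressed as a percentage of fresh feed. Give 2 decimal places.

M = F + R at steady state, so:
R = M − F = 3588.7 − 1686.6 = 1902.1 t/h
CL = 100·R/F = 100·1902.1/1686.6 = 112.78 %

CL = 112.78 %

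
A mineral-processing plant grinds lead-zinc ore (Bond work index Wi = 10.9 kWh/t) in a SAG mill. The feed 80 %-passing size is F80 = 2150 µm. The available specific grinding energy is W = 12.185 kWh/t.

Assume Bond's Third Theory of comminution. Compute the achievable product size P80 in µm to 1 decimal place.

P80 = 56.2 µm

W = 10 Wi (1/√P80 − 1/√F80)  [Bond]
P80^(−½) = W/(10 Wi) + F80^(−½)
  = 12.1850/(10·10.9) + 1/√2150 = 0.111789 + 0.021567 = 0.133356
P80 = (1/0.133356)² = 7.4988² = 56.23 µm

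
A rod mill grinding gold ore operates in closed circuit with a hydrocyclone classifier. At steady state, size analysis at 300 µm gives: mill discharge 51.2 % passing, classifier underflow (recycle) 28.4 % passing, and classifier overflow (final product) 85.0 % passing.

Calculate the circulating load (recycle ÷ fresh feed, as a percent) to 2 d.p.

CL = 148.25 %

Classifier node, passing 300 µm:
r = (o − d)/(d − u)
r = (85.0 − 51.2)/(51.2 − 28.4) = 33.8/22.8 = 1.4825
CL = 100·r = 148.25 %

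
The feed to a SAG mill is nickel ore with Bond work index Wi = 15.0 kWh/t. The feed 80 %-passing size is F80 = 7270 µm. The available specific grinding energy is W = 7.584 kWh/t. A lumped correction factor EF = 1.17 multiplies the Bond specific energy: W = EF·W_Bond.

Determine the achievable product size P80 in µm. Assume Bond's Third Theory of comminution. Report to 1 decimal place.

P80 = 331.3 µm

W = 10 Wi / √P80 − 10 Wi / √F80
W_Bond = W / EF = 7.584 / 1.17 = 6.4821 kWh/t
⇒ 1/√P80 = W_Bond/(10·Wi) + 1/√F80
  = 6.4821/(10·15.0) + 1/√7270 = 0.043214 + 0.011728 = 0.054942
P80 = (1/0.054942)² = 18.2010² = 331.28 µm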